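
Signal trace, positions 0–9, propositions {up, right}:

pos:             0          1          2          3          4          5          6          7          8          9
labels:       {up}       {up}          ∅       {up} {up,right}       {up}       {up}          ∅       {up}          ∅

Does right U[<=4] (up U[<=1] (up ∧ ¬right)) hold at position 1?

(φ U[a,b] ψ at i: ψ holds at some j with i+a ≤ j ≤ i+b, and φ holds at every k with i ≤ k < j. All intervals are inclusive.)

Yes

Need some j in [1,5] with (up U[<=1] (up ∧ ¬right)), and right at every k in [1,j-1].
  j=1: (up U[<=1] (up ∧ ¬right)) holds; no prefix to check → satisfied.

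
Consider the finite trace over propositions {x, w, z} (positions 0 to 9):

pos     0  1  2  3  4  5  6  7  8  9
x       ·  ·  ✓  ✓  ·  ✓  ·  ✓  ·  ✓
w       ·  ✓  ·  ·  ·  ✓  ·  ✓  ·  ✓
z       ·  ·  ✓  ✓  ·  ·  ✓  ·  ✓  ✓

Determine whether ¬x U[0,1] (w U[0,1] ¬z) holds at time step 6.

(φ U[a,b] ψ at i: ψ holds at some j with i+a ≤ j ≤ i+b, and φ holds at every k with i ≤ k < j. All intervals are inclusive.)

Need some j in [6,7] with (w U[0,1] ¬z), and ¬x at every k in [6,j-1].
  j=6: (w U[0,1] ¬z) — fails.
  j=7: (w U[0,1] ¬z) holds; ¬x holds at every k in [6,6] → satisfied.

True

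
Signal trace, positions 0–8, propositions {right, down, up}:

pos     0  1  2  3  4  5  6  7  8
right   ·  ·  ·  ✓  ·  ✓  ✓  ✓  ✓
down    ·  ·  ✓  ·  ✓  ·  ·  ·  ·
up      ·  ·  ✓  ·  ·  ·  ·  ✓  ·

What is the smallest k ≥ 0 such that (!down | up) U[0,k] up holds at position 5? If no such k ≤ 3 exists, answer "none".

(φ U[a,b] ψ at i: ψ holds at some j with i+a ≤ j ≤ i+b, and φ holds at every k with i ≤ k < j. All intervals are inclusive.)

2

Need earliest j ≥ 5 with up, and (!down | up) at every k in [5,j-1].
  j=5: rhs fails.
  j=6: rhs fails.
  j=7: rhs holds; lhs holds on [5,6]. k = 2.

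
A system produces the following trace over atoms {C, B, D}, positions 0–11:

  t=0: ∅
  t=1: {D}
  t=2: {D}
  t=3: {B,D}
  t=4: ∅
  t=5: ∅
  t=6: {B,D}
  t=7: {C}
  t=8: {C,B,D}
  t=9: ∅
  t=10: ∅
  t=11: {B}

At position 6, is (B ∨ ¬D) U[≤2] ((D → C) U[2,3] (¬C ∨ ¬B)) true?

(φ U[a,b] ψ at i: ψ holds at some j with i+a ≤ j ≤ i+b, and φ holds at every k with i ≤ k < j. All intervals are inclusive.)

Need some j in [6,8] with ((D → C) U[2,3] (¬C ∨ ¬B)), and (B ∨ ¬D) at every k in [6,j-1].
  j=6: ((D → C) U[2,3] (¬C ∨ ¬B)) — fails.
  j=7: ((D → C) U[2,3] (¬C ∨ ¬B)) holds; (B ∨ ¬D) holds at every k in [6,6] → satisfied.

Yes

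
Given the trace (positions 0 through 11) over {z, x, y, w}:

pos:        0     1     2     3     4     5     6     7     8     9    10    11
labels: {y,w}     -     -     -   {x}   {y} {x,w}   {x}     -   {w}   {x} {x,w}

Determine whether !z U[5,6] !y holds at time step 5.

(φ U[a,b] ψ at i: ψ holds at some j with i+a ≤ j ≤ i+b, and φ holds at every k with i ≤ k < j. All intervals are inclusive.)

Need some j in [10,11] with !y, and !z at every k in [5,j-1].
  j=10: !y holds; !z holds at every k in [5,9] → satisfied.

Holds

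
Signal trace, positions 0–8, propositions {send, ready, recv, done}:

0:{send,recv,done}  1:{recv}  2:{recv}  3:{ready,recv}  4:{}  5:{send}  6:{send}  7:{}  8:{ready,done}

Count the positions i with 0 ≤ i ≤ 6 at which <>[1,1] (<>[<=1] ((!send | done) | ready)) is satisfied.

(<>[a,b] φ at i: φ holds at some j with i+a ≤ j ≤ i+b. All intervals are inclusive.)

Evaluate at each i in [0,6]:
  i=0: ✓ (witness j=1)
  i=1: ✓ (witness j=2)
  i=2: ✓ (witness j=3)
  i=3: ✓ (witness j=4)
  i=4: ✗ (none in [5,5])
  i=5: ✓ (witness j=6)
  i=6: ✓ (witness j=7)
Positions where it holds: {0, 1, 2, 3, 5, 6} → 6.

6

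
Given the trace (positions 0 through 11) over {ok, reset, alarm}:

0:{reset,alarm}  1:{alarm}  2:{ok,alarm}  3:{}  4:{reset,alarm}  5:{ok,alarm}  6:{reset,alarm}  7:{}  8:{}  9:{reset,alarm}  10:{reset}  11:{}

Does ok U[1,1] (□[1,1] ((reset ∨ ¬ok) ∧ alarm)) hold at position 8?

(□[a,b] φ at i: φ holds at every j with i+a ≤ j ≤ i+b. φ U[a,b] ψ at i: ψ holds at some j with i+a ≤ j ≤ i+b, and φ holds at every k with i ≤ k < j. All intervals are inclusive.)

Need some j in [9,9] with □[1,1] ((reset ∨ ¬ok) ∧ alarm), and ok at every k in [8,j-1].
  j=9: □[1,1] ((reset ∨ ¬ok) ∧ alarm) — fails at 10.
No j in the window works → until fails.

False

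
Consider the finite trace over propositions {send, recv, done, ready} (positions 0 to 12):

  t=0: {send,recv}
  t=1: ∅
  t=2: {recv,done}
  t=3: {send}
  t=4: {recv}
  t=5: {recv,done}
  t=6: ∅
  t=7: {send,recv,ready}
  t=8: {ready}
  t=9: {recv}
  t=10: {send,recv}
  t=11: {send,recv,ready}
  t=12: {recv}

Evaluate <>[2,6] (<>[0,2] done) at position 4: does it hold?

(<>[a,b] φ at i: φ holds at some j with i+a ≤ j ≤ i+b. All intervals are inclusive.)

False

Check <>[0,2] done at each j in [6,10]:
  j=6: fails (none in [6,8])
  j=7: fails (none in [7,9])
  j=8: fails (none in [8,10])
  j=9: fails (none in [9,11])
  j=10: fails (none in [10,12])
No position in the window satisfies it → formula fails.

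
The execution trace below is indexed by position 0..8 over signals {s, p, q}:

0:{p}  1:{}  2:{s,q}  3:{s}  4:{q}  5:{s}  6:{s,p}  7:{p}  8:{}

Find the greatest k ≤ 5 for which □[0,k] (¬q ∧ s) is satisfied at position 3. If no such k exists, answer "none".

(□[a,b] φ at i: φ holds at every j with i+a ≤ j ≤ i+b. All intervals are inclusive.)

0

(¬q ∧ s) must hold from j=3 onward; find where it first fails.
  j=3: holds
  j=4: fails
Holds on [3,3], so largest k = 0.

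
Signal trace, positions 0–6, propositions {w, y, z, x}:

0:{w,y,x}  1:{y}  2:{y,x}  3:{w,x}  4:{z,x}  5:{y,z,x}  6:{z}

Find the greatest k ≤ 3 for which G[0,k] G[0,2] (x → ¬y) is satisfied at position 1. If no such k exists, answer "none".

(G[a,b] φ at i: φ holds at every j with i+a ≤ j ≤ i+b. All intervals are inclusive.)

G[0,2] (x → ¬y) must hold from j=1 onward; find where it first fails.
  j=1: fails → no k works.

none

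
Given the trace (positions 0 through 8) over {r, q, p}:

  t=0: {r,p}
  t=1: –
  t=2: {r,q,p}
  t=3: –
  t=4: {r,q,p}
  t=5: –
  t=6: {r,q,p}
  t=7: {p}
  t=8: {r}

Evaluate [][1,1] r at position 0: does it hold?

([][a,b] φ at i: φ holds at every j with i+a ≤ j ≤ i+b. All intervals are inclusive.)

No

Check r at every j in [1,1]:
  j=1: false
Fails at j=1 → formula fails.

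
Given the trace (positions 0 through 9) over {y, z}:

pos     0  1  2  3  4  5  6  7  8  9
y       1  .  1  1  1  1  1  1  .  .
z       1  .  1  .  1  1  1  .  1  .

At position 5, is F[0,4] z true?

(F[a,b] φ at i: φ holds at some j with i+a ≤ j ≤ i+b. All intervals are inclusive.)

Holds

Check z at each j in [5,9]:
  j=5: true
  j=6: true
  j=7: false
  j=8: true
  j=9: false
Found at j=5 → formula holds.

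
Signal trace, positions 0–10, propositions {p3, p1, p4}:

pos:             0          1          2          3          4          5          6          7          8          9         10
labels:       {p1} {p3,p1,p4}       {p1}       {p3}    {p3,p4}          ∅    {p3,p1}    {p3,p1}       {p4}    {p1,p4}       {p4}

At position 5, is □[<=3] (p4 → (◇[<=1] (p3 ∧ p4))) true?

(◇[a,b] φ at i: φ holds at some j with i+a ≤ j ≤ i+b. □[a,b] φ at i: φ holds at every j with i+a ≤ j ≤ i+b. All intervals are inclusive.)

Check (p4 → (◇[<=1] (p3 ∧ p4))) at every j in [5,8]:
  j=5: antecedent false → ✓
  j=6: antecedent false → ✓
  j=7: antecedent false → ✓
  j=8: antecedent true; consequent fails (none in [8,9]) → ✗
Fails at j=8 → formula fails.

No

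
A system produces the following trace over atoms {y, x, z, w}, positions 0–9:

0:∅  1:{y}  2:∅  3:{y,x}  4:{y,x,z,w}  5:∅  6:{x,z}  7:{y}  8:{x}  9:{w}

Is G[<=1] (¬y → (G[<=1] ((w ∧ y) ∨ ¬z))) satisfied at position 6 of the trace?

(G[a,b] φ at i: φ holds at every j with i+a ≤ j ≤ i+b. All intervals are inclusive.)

Does not hold

Check (¬y → (G[<=1] ((w ∧ y) ∨ ¬z))) at every j in [6,7]:
  j=6: antecedent true; consequent fails at 6 → ✗
  j=7: antecedent false → ✓
Fails at j=6 → formula fails.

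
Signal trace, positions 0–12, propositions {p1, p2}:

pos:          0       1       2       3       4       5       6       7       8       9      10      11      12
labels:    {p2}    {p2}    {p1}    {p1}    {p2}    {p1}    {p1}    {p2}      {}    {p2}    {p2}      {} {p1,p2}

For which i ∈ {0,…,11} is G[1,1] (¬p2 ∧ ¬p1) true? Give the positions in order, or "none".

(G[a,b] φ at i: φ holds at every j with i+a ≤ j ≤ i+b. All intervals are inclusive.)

Evaluate at each i in [0,11]:
  i=0: ✗ (fails at j=1)
  i=1: ✗ (fails at j=2)
  i=2: ✗ (fails at j=3)
  i=3: ✗ (fails at j=4)
  i=4: ✗ (fails at j=5)
  i=5: ✗ (fails at j=6)
  i=6: ✗ (fails at j=7)
  i=7: ✓ (all of [8,8])
  i=8: ✗ (fails at j=9)
  i=9: ✗ (fails at j=10)
  i=10: ✓ (all of [11,11])
  i=11: ✗ (fails at j=12)

7, 10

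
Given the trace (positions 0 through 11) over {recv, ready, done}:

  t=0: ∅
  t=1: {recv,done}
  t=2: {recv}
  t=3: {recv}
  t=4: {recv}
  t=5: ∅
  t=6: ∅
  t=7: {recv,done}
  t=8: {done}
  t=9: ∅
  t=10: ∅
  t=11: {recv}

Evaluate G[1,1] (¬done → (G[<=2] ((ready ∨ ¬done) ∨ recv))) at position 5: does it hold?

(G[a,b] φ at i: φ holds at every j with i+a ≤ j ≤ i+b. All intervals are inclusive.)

False

Check (¬done → (G[<=2] ((ready ∨ ¬done) ∨ recv))) at every j in [6,6]:
  j=6: antecedent true; consequent fails at 8 → ✗
Fails at j=6 → formula fails.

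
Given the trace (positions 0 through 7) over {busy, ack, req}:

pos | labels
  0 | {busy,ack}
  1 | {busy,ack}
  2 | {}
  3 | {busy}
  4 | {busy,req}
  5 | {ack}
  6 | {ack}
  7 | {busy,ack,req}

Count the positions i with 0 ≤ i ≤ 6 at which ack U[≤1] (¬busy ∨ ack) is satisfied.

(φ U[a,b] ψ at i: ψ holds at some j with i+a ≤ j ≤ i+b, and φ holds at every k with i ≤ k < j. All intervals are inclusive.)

5

Evaluate at each i in [0,6]:
  i=0: ✓ (rhs at j=0)
  i=1: ✓ (rhs at j=1)
  i=2: ✓ (rhs at j=2)
  i=3: ✗ (no rhs in [3,4])
  i=4: ✗ (lhs fails at k=4 before rhs at j=5)
  i=5: ✓ (rhs at j=5)
  i=6: ✓ (rhs at j=6)
Positions where it holds: {0, 1, 2, 5, 6} → 5.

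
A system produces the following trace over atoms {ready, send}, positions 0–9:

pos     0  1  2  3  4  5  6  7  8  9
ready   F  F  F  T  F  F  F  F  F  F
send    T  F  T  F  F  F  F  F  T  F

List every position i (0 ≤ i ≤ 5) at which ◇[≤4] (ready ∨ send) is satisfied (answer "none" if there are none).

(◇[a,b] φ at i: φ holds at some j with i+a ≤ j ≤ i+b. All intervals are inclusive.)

0, 1, 2, 3, 4, 5

Evaluate at each i in [0,5]:
  i=0: ✓ (witness j=0)
  i=1: ✓ (witness j=2)
  i=2: ✓ (witness j=2)
  i=3: ✓ (witness j=3)
  i=4: ✓ (witness j=8)
  i=5: ✓ (witness j=8)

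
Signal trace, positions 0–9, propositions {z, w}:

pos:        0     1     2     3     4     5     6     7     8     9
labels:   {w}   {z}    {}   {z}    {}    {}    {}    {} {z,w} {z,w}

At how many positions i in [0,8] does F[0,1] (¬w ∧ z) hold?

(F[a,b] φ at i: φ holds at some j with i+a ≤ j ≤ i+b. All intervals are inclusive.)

Evaluate at each i in [0,8]:
  i=0: ✓ (witness j=1)
  i=1: ✓ (witness j=1)
  i=2: ✓ (witness j=3)
  i=3: ✓ (witness j=3)
  i=4: ✗ (none in [4,5])
  i=5: ✗ (none in [5,6])
  i=6: ✗ (none in [6,7])
  i=7: ✗ (none in [7,8])
  i=8: ✗ (none in [8,9])
Positions where it holds: {0, 1, 2, 3} → 4.

4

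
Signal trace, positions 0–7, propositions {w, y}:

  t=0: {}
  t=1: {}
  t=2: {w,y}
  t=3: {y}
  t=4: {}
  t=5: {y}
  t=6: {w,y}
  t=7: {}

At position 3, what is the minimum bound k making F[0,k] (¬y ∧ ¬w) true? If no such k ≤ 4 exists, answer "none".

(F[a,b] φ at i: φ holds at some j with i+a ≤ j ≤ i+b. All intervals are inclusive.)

Scan j = 3,4,… for (¬y ∧ ¬w):
  j=3: fails
  j=4: holds
First hit at j=4, so smallest k = 4-3 = 1.

1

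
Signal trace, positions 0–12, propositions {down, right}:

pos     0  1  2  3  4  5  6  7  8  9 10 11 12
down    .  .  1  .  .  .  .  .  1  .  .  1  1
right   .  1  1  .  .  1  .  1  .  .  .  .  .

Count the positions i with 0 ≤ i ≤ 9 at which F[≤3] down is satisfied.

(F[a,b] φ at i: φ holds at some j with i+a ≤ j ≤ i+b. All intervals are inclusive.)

8

Evaluate at each i in [0,9]:
  i=0: ✓ (witness j=2)
  i=1: ✓ (witness j=2)
  i=2: ✓ (witness j=2)
  i=3: ✗ (none in [3,6])
  i=4: ✗ (none in [4,7])
  i=5: ✓ (witness j=8)
  i=6: ✓ (witness j=8)
  i=7: ✓ (witness j=8)
  i=8: ✓ (witness j=8)
  i=9: ✓ (witness j=11)
Positions where it holds: {0, 1, 2, 5, 6, 7, 8, 9} → 8.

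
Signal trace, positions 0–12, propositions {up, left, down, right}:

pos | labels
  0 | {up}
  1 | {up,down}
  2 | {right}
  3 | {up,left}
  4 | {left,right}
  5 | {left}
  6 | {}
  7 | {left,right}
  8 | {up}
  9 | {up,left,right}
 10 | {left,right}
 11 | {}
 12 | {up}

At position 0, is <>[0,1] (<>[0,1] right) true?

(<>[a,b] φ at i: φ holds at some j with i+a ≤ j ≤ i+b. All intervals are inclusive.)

True

Check <>[0,1] right at each j in [0,1]:
  j=0: fails (none in [0,1])
  j=1: holds (witness at 2)
Found at j=1 → formula holds.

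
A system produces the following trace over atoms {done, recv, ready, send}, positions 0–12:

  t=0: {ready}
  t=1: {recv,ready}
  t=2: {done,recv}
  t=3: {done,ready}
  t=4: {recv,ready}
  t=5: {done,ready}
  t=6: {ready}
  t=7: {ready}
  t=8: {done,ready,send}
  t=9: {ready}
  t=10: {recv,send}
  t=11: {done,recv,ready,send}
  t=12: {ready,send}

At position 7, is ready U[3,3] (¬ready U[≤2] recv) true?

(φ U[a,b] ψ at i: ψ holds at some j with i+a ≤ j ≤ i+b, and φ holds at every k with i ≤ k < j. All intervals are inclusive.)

Holds

Need some j in [10,10] with (¬ready U[≤2] recv), and ready at every k in [7,j-1].
  j=10: (¬ready U[≤2] recv) holds; ready holds at every k in [7,9] → satisfied.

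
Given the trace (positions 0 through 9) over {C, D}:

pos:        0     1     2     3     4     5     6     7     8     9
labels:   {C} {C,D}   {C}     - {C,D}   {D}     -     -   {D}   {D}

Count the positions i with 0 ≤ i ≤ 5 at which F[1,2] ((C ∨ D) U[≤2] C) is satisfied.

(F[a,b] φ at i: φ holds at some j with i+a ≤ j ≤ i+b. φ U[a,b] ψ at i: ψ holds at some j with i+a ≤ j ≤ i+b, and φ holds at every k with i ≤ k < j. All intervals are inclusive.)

4

Evaluate at each i in [0,5]:
  i=0: ✓ (witness j=1)
  i=1: ✓ (witness j=2)
  i=2: ✓ (witness j=4)
  i=3: ✓ (witness j=4)
  i=4: ✗ (none in [5,6])
  i=5: ✗ (none in [6,7])
Positions where it holds: {0, 1, 2, 3} → 4.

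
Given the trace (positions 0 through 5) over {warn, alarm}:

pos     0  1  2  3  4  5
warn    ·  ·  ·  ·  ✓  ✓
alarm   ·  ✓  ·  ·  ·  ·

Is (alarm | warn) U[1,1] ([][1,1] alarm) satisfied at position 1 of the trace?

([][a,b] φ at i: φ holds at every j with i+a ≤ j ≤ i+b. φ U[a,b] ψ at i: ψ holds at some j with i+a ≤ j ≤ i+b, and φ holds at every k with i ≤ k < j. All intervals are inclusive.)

Does not hold

Need some j in [2,2] with [][1,1] alarm, and (alarm | warn) at every k in [1,j-1].
  j=2: [][1,1] alarm — fails at 3.
No j in the window works → until fails.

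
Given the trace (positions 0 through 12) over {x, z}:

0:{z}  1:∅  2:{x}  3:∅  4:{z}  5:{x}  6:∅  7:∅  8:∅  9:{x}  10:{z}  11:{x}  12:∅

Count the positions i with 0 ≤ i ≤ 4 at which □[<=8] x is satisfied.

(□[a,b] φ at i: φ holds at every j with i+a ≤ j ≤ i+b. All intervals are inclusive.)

Evaluate at each i in [0,4]:
  i=0: ✗ (fails at j=0)
  i=1: ✗ (fails at j=1)
  i=2: ✗ (fails at j=3)
  i=3: ✗ (fails at j=3)
  i=4: ✗ (fails at j=4)
Positions where it holds: {} → 0.

0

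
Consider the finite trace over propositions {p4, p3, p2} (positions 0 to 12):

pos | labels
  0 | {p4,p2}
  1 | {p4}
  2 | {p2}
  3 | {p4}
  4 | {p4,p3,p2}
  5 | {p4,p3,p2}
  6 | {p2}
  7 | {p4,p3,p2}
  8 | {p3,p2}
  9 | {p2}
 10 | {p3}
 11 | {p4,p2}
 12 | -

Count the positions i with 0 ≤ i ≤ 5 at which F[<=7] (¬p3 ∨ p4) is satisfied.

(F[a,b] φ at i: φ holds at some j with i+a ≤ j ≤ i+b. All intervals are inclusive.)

6

Evaluate at each i in [0,5]:
  i=0: ✓ (witness j=0)
  i=1: ✓ (witness j=1)
  i=2: ✓ (witness j=2)
  i=3: ✓ (witness j=3)
  i=4: ✓ (witness j=4)
  i=5: ✓ (witness j=5)
Positions where it holds: {0, 1, 2, 3, 4, 5} → 6.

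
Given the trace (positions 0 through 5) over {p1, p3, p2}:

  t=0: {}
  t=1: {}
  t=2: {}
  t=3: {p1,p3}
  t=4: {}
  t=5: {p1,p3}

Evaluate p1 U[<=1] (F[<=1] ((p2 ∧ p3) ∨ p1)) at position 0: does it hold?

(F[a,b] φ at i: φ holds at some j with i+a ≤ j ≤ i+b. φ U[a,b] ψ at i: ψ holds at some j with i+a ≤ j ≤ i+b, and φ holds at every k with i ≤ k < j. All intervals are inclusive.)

No

Need some j in [0,1] with F[<=1] ((p2 ∧ p3) ∨ p1), and p1 at every k in [0,j-1].
  j=0: F[<=1] ((p2 ∧ p3) ∨ p1) — fails (none in [0,1]).
  j=1: F[<=1] ((p2 ∧ p3) ∨ p1) — fails (none in [1,2]).
No j in the window works → until fails.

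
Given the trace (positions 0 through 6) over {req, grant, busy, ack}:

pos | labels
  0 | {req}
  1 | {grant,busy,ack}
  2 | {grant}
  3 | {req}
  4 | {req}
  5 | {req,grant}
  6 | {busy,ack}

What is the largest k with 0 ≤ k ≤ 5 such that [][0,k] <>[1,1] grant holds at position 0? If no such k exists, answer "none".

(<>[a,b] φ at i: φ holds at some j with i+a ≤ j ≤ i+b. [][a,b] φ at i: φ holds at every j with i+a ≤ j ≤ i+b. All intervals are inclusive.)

1

<>[1,1] grant must hold from j=0 onward; find where it first fails.
  j=0: holds
  j=1: holds
  j=2: fails
Holds on [0,1], so largest k = 1.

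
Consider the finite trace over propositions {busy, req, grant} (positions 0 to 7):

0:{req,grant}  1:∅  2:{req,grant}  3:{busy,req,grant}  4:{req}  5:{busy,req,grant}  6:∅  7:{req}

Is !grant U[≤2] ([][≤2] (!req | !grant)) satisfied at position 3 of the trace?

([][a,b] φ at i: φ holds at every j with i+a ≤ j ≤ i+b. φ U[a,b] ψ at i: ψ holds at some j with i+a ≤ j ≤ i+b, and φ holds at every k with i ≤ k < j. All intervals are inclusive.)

Need some j in [3,5] with [][≤2] (!req | !grant), and !grant at every k in [3,j-1].
  j=3: [][≤2] (!req | !grant) — fails at 3.
  j=4: [][≤2] (!req | !grant) — fails at 5.
  j=5: [][≤2] (!req | !grant) — fails at 5.
No j in the window works → until fails.

False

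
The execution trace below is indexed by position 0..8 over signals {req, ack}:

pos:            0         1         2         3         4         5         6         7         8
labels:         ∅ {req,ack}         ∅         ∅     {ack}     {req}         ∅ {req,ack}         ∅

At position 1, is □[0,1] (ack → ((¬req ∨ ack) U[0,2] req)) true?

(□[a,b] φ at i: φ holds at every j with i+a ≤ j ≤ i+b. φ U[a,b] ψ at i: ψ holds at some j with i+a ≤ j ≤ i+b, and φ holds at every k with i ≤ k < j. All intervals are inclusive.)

Check (ack → ((¬req ∨ ack) U[0,2] req)) at every j in [1,2]:
  j=1: antecedent true; consequent holds → ✓
  j=2: antecedent false → ✓
All positions satisfy it → formula holds.

Holds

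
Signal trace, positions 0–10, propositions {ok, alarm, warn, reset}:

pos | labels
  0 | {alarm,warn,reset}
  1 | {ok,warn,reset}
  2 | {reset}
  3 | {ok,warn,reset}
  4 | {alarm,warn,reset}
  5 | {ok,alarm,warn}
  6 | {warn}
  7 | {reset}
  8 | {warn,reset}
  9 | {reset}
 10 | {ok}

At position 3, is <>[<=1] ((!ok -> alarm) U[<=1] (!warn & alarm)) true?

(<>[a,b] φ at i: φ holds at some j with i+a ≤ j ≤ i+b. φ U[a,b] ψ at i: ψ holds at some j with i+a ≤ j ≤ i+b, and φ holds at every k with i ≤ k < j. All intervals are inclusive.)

Check ((!ok -> alarm) U[<=1] (!warn & alarm)) at each j in [3,4]:
  j=3: fails
  j=4: fails
No position in the window satisfies it → formula fails.

No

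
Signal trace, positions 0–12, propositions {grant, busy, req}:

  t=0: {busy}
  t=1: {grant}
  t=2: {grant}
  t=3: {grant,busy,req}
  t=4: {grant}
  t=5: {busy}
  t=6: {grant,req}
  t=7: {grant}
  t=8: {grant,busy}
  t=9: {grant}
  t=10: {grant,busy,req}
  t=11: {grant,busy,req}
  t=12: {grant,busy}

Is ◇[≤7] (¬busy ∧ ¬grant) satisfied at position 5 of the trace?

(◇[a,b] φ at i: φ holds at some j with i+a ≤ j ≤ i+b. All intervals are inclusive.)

False

Check (¬busy ∧ ¬grant) at each j in [5,12]:
  j=5: false
  j=6: false
  j=7: false
  j=8: false
  j=9: false
  j=10: false
  j=11: false
  j=12: false
No position in the window satisfies it → formula fails.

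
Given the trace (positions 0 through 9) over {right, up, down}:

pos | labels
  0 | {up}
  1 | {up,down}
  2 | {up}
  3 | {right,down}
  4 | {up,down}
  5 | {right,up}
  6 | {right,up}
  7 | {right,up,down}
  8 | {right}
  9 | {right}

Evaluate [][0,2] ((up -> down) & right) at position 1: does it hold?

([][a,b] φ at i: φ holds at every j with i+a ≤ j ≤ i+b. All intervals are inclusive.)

False

Check ((up -> down) & right) at every j in [1,3]:
  j=1: false
  j=2: false
  j=3: true
Fails at j=1 → formula fails.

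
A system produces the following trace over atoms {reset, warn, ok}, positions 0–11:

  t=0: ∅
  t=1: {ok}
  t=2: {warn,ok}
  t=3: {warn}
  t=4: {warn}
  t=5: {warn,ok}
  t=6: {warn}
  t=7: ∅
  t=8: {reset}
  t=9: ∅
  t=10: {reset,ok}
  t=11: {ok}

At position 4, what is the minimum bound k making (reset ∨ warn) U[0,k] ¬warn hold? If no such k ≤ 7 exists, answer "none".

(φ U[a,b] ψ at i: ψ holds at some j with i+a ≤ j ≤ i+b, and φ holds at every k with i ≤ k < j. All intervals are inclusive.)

3

Need earliest j ≥ 4 with ¬warn, and (reset ∨ warn) at every k in [4,j-1].
  j=4: rhs fails.
  j=5: rhs fails.
  j=6: rhs fails.
  j=7: rhs holds; lhs holds on [4,6]. k = 3.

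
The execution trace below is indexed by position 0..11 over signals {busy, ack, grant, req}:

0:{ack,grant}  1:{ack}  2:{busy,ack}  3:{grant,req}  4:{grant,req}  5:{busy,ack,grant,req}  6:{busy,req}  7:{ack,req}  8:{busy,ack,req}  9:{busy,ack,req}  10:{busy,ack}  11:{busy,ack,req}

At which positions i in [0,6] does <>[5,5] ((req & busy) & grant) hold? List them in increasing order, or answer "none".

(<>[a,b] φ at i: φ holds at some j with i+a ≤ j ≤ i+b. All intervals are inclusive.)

0

Evaluate at each i in [0,6]:
  i=0: ✓ (witness j=5)
  i=1: ✗ (none in [6,6])
  i=2: ✗ (none in [7,7])
  i=3: ✗ (none in [8,8])
  i=4: ✗ (none in [9,9])
  i=5: ✗ (none in [10,10])
  i=6: ✗ (none in [11,11])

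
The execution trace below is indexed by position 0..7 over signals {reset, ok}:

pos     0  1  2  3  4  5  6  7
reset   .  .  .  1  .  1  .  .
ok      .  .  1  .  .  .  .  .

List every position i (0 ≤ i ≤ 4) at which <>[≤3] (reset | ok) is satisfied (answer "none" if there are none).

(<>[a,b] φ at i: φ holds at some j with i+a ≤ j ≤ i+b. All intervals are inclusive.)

0, 1, 2, 3, 4

Evaluate at each i in [0,4]:
  i=0: ✓ (witness j=2)
  i=1: ✓ (witness j=2)
  i=2: ✓ (witness j=2)
  i=3: ✓ (witness j=3)
  i=4: ✓ (witness j=5)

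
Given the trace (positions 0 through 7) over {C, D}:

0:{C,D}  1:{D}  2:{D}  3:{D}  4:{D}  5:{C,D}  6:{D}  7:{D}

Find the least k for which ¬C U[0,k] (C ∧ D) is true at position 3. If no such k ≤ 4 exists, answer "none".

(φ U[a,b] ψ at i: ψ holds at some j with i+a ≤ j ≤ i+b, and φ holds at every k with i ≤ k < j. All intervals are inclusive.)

Need earliest j ≥ 3 with (C ∧ D), and ¬C at every k in [3,j-1].
  j=3: rhs fails.
  j=4: rhs fails.
  j=5: rhs holds; lhs holds on [3,4]. k = 2.

2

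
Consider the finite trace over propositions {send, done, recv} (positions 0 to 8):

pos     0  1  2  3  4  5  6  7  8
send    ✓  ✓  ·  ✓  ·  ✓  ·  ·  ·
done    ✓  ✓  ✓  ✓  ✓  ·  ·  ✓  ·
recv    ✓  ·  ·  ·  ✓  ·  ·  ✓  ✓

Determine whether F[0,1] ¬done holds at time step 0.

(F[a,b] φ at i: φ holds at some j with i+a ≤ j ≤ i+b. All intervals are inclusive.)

Does not hold

Check ¬done at each j in [0,1]:
  j=0: false
  j=1: false
No position in the window satisfies it → formula fails.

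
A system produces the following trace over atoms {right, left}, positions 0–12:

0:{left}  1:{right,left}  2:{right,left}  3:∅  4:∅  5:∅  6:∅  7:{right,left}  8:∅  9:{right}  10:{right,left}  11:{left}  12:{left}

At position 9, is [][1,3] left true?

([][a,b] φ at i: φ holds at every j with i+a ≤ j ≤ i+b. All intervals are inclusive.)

Yes

Check left at every j in [10,12]:
  j=10: true
  j=11: true
  j=12: true
All positions satisfy it → formula holds.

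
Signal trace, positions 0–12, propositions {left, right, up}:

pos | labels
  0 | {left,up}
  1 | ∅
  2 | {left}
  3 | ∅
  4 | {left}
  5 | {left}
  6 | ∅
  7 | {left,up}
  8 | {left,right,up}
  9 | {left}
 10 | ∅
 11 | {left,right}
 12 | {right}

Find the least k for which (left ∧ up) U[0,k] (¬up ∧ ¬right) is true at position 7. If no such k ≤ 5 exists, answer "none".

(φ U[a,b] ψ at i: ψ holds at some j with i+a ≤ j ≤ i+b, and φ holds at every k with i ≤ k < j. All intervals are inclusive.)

2

Need earliest j ≥ 7 with (¬up ∧ ¬right), and (left ∧ up) at every k in [7,j-1].
  j=7: rhs fails.
  j=8: rhs fails.
  j=9: rhs holds; lhs holds on [7,8]. k = 2.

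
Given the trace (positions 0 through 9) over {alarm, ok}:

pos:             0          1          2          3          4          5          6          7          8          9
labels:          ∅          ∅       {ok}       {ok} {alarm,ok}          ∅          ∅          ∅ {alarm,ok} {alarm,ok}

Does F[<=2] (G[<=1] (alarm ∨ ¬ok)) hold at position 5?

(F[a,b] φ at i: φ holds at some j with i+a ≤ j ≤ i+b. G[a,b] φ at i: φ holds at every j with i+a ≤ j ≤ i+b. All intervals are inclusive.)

True

Check G[<=1] (alarm ∨ ¬ok) at each j in [5,7]:
  j=5: holds on [5,6]
  j=6: holds on [6,7]
  j=7: holds on [7,8]
Found at j=5 → formula holds.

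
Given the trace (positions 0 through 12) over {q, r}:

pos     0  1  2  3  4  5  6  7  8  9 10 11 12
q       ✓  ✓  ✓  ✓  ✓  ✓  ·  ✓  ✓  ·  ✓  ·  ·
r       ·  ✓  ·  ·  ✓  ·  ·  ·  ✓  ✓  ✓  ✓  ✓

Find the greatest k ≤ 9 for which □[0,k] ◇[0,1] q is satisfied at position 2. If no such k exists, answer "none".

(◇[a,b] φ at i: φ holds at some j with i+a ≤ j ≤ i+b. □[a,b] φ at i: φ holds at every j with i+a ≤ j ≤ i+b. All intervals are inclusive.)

◇[0,1] q must hold from j=2 onward; find where it first fails.
  j=2: holds
  j=3: holds
  j=4: holds
  j=5: holds
  j=6: holds
  j=7: holds
  j=8: holds
  j=9: holds
  j=10: holds
  j=11: fails
Holds on [2,10], so largest k = 8.

8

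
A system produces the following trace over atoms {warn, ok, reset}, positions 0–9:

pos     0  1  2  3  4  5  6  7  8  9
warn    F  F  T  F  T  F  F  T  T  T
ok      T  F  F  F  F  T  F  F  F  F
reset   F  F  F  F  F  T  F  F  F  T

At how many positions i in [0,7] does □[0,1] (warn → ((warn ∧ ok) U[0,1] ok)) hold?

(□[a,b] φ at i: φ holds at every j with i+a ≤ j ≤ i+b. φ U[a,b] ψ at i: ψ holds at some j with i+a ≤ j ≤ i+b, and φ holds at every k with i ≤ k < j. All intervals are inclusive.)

Evaluate at each i in [0,7]:
  i=0: ✓ (all of [0,1])
  i=1: ✗ (fails at j=2)
  i=2: ✗ (fails at j=2)
  i=3: ✗ (fails at j=4)
  i=4: ✗ (fails at j=4)
  i=5: ✓ (all of [5,6])
  i=6: ✗ (fails at j=7)
  i=7: ✗ (fails at j=7)
Positions where it holds: {0, 5} → 2.

2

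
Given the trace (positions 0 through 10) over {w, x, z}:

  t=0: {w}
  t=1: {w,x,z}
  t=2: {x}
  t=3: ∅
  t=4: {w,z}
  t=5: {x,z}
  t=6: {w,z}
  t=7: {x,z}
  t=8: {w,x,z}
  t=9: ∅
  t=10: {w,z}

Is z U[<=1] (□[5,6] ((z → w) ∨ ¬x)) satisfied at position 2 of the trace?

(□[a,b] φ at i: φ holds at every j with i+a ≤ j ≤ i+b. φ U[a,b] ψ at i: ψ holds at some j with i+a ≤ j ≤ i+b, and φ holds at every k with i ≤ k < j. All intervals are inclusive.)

Need some j in [2,3] with □[5,6] ((z → w) ∨ ¬x), and z at every k in [2,j-1].
  j=2: □[5,6] ((z → w) ∨ ¬x) — fails at 7.
  j=3: □[5,6] ((z → w) ∨ ¬x) holds, but z fails at k=2 → not this j.
No j in the window works → until fails.

No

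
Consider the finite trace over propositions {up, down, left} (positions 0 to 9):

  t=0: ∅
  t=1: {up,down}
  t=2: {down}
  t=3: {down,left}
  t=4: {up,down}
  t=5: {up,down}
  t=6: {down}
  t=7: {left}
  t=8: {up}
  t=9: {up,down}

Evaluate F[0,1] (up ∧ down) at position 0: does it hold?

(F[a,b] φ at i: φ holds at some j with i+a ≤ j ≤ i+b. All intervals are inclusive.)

Check (up ∧ down) at each j in [0,1]:
  j=0: false
  j=1: true
Found at j=1 → formula holds.

Holds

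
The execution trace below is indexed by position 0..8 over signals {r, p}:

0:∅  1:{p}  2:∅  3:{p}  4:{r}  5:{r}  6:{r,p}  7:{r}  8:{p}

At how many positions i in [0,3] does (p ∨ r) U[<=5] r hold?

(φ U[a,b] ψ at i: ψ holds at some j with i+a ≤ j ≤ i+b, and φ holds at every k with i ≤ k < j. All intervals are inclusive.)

1

Evaluate at each i in [0,3]:
  i=0: ✗ (lhs fails at k=0 before rhs at j=4)
  i=1: ✗ (lhs fails at k=2 before rhs at j=4)
  i=2: ✗ (lhs fails at k=2 before rhs at j=4)
  i=3: ✓ (rhs at j=4; lhs holds on [3,3])
Positions where it holds: {3} → 1.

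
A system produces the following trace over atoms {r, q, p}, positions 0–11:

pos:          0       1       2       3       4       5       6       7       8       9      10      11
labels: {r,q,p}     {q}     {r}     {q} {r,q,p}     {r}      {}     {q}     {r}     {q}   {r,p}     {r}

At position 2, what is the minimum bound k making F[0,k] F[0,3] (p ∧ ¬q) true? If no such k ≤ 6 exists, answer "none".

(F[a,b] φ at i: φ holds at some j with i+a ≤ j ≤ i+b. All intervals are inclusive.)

Scan j = 2,3,… for F[0,3] (p ∧ ¬q):
  j=2: fails
  j=3: fails
  j=4: fails
  j=5: fails
  j=6: fails
  j=7: holds
First hit at j=7, so smallest k = 7-2 = 5.

5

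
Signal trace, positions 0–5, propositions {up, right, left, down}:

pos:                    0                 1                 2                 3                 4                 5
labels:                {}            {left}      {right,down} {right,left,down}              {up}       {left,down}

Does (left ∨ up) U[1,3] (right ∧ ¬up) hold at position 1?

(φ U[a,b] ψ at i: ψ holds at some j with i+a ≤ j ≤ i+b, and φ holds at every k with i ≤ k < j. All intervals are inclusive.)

Need some j in [2,4] with (right ∧ ¬up), and (left ∨ up) at every k in [1,j-1].
  j=2: (right ∧ ¬up) holds; (left ∨ up) holds at every k in [1,1] → satisfied.

Holds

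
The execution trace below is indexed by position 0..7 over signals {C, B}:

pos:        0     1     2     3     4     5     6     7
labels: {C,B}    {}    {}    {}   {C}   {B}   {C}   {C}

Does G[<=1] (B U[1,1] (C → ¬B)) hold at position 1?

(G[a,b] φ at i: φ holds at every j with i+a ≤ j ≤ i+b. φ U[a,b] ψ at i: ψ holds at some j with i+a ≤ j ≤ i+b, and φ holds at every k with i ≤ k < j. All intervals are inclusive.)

No

Check (B U[1,1] (C → ¬B)) at every j in [1,2]:
  j=1: fails
  j=2: fails
Fails at j=1 → formula fails.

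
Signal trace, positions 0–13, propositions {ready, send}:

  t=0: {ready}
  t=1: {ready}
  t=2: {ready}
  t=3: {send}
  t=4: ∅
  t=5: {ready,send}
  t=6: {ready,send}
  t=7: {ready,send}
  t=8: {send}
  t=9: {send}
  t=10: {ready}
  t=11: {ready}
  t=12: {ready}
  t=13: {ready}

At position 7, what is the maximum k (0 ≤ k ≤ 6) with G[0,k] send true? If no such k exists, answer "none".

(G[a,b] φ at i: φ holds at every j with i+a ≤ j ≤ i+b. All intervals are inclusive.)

send must hold from j=7 onward; find where it first fails.
  j=7: holds
  j=8: holds
  j=9: holds
  j=10: fails
Holds on [7,9], so largest k = 2.

2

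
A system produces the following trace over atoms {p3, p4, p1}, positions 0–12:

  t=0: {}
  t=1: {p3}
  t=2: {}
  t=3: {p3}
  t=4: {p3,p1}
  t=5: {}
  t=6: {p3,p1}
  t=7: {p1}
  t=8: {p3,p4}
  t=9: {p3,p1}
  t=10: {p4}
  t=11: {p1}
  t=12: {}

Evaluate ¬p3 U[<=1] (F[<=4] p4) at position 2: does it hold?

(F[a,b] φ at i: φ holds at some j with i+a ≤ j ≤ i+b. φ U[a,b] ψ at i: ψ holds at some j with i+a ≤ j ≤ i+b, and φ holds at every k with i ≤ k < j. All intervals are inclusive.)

Need some j in [2,3] with F[<=4] p4, and ¬p3 at every k in [2,j-1].
  j=2: F[<=4] p4 — fails (none in [2,6]).
  j=3: F[<=4] p4 — fails (none in [3,7]).
No j in the window works → until fails.

Does not hold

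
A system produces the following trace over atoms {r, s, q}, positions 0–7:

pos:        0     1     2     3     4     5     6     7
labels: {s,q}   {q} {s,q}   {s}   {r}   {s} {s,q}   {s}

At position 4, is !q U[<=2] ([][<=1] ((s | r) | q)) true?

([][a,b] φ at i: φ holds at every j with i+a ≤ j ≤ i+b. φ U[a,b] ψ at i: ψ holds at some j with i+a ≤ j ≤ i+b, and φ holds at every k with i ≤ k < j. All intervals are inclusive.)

Yes

Need some j in [4,6] with [][<=1] ((s | r) | q), and !q at every k in [4,j-1].
  j=4: [][<=1] ((s | r) | q) holds; no prefix to check → satisfied.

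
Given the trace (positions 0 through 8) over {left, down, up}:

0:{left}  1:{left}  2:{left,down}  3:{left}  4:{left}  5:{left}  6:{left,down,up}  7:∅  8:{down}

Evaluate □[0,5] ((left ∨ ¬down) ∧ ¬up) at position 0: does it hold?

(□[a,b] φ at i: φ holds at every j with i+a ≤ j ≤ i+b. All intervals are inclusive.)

Check ((left ∨ ¬down) ∧ ¬up) at every j in [0,5]:
  j=0: true
  j=1: true
  j=2: true
  j=3: true
  j=4: true
  j=5: true
All positions satisfy it → formula holds.

True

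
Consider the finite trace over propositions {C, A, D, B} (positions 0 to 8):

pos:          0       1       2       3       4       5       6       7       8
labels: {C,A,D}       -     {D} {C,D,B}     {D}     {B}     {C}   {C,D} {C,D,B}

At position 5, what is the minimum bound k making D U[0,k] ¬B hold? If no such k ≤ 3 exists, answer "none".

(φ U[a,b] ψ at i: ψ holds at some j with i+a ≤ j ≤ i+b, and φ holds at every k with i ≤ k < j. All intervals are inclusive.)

none

Need earliest j ≥ 5 with ¬B, and D at every k in [5,j-1].
  j=5: rhs fails.
  j=6: rhs holds but lhs fails at k=5.
  j=7: rhs holds but lhs fails at k=5.
  j=8: rhs fails.
No witness within the range → none.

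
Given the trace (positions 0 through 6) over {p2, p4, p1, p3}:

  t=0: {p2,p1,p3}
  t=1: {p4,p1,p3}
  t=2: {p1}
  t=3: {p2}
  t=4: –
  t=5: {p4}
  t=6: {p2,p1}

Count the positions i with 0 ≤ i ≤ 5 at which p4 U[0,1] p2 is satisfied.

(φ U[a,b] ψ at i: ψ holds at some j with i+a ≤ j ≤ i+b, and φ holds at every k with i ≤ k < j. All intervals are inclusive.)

3

Evaluate at each i in [0,5]:
  i=0: ✓ (rhs at j=0)
  i=1: ✗ (no rhs in [1,2])
  i=2: ✗ (lhs fails at k=2 before rhs at j=3)
  i=3: ✓ (rhs at j=3)
  i=4: ✗ (no rhs in [4,5])
  i=5: ✓ (rhs at j=6; lhs holds on [5,5])
Positions where it holds: {0, 3, 5} → 3.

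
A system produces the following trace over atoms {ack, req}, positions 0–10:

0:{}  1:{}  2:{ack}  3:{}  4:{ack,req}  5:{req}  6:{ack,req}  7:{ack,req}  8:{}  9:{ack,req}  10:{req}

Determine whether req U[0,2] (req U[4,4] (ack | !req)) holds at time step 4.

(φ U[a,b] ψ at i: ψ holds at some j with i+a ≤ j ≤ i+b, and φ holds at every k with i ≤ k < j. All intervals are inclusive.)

True

Need some j in [4,6] with (req U[4,4] (ack | !req)), and req at every k in [4,j-1].
  j=4: (req U[4,4] (ack | !req)) holds; no prefix to check → satisfied.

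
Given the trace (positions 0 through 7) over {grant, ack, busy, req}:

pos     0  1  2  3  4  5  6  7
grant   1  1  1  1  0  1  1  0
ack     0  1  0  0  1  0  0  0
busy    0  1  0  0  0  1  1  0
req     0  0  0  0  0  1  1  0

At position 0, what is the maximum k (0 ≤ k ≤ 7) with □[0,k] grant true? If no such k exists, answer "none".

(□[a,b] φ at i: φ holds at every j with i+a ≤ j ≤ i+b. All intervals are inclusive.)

3

grant must hold from j=0 onward; find where it first fails.
  j=0: holds
  j=1: holds
  j=2: holds
  j=3: holds
  j=4: fails
Holds on [0,3], so largest k = 3.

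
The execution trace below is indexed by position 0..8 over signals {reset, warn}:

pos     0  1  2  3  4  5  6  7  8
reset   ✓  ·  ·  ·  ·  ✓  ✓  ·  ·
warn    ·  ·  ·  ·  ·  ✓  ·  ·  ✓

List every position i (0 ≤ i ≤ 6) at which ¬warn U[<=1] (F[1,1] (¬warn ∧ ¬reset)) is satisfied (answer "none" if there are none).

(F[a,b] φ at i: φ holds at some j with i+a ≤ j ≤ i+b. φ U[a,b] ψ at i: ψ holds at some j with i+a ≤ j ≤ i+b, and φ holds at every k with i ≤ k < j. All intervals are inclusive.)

Evaluate at each i in [0,6]:
  i=0: ✓ (rhs at j=0)
  i=1: ✓ (rhs at j=1)
  i=2: ✓ (rhs at j=2)
  i=3: ✓ (rhs at j=3)
  i=4: ✗ (no rhs in [4,5])
  i=5: ✗ (lhs fails at k=5 before rhs at j=6)
  i=6: ✓ (rhs at j=6)

0, 1, 2, 3, 6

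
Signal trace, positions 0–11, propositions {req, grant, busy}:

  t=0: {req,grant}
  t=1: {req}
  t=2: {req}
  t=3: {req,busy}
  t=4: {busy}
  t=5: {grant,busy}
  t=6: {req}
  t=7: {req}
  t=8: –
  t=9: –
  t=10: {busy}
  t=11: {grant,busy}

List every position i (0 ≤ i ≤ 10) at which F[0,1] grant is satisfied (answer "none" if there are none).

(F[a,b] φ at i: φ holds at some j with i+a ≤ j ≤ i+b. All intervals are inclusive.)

Evaluate at each i in [0,10]:
  i=0: ✓ (witness j=0)
  i=1: ✗ (none in [1,2])
  i=2: ✗ (none in [2,3])
  i=3: ✗ (none in [3,4])
  i=4: ✓ (witness j=5)
  i=5: ✓ (witness j=5)
  i=6: ✗ (none in [6,7])
  i=7: ✗ (none in [7,8])
  i=8: ✗ (none in [8,9])
  i=9: ✗ (none in [9,10])
  i=10: ✓ (witness j=11)

0, 4, 5, 10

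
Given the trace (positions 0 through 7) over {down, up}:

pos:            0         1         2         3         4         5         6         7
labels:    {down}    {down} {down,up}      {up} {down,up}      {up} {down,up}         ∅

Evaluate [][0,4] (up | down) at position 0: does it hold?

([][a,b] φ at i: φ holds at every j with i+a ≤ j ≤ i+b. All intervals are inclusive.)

Check (up | down) at every j in [0,4]:
  j=0: true
  j=1: true
  j=2: true
  j=3: true
  j=4: true
All positions satisfy it → formula holds.

Holds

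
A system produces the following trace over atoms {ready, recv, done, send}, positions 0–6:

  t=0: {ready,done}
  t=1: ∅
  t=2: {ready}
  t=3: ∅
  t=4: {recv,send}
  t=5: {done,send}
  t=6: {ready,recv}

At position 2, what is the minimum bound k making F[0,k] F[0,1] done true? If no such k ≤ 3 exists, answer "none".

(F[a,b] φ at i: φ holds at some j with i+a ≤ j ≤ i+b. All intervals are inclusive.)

2

Scan j = 2,3,… for F[0,1] done:
  j=2: fails
  j=3: fails
  j=4: holds
First hit at j=4, so smallest k = 4-2 = 2.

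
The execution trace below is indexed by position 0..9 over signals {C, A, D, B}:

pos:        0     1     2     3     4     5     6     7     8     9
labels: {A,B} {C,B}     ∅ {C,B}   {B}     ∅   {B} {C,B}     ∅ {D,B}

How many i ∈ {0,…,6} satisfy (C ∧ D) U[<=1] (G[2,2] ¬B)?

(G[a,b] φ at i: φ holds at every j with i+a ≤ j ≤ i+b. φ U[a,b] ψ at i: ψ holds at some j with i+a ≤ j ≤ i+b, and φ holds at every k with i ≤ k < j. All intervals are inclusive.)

3

Evaluate at each i in [0,6]:
  i=0: ✓ (rhs at j=0)
  i=1: ✗ (no rhs in [1,2])
  i=2: ✗ (lhs fails at k=2 before rhs at j=3)
  i=3: ✓ (rhs at j=3)
  i=4: ✗ (no rhs in [4,5])
  i=5: ✗ (lhs fails at k=5 before rhs at j=6)
  i=6: ✓ (rhs at j=6)
Positions where it holds: {0, 3, 6} → 3.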